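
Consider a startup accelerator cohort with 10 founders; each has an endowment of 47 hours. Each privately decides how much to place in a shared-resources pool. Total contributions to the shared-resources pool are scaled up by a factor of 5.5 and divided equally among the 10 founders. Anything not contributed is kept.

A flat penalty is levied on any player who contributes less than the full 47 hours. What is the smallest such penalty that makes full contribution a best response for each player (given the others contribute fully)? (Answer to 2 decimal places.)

Given the others contribute fully, the best deviation is to contribute 0 (any partial contribution still incurs the fine and gives up units whose private return 0.5500 is below 1).
Deviating from 47 to 0 saves 47 hours but forfeits the deviator's share of the drop in the shared-resources pool: 5.5/10 × 47 = 25.85.
So the deviation gain is 47 − 25.85 = 21.15, and the fine must be at least 21.15 hours to wipe it out.

21.15 hours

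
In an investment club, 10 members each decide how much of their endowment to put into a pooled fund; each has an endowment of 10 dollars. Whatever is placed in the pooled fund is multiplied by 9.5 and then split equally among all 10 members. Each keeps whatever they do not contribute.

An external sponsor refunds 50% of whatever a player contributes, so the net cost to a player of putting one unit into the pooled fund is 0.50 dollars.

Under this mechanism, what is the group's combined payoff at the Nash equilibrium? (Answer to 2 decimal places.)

Under the mechanism each unit contributed yields (9.5/10) / 0.50 = 1.9000 back to its contributor per unit of net cost, which exceeds 1, making full contribution the dominant choice for everyone.
So the Nash equilibrium is full contribution by all 10; the group earns 10 × (10 × 0.50 + 9.5 × 10) = 1000.00.

1000.00 dollars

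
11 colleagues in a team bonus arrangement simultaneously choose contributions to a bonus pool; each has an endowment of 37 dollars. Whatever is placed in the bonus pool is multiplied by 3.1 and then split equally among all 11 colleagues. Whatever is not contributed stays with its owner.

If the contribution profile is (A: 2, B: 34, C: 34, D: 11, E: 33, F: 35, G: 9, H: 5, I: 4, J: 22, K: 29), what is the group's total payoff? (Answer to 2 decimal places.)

864.80 dollars

Total contributed: 2 + 34 + 34 + 11 + 33 + 35 + 9 + 5 + 4 + 22 + 29 = 218; total kept: 11 × 37 − 218 = 189.
The bonus pool pays out 3.1 × 218 = 675.80 in aggregate.
Group total = 189 + 675.80 = 864.80.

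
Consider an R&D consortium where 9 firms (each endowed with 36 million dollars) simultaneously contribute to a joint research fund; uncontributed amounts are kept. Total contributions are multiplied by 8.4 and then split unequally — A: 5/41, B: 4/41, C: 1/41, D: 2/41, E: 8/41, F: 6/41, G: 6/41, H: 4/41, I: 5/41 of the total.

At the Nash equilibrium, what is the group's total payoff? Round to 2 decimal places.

Player j's private return per contributed unit is 8.4 × (j's share). Contributing is weakly dominant for j when that share is at least 1/8.4 = 0.1190, and contributing 0 is dominant otherwise.
A, E, F, G and I are above the threshold, contributing 36 each; the remaining 4 contribute 0. Total contributed: 180.
The joint research fund pays out 8.4 × 180 = 1512.00 in total (split across the unequal shares, but the aggregate is all that matters for the group sum).
The 4 free-riders keep 36 each, adding 144. Group total = 144 + 1512.00 = 1656.00.

1656.00 million dollars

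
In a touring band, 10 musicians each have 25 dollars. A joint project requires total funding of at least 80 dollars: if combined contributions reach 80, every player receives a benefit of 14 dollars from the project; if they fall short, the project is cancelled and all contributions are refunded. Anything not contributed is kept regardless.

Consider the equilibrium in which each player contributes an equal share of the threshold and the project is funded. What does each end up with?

31 dollars

Equal share of the threshold: 80/10 = 8.
At this profile no one gains by cutting their contribution: any cut drops the total below 80, the project is cancelled, contributions are refunded, and the deviator ends with 25, which is less than 25 − 8 + 14 = 31. Contributing more than 8 just wastes the excess. So contributing exactly 8 is a best response.
Each player's payoff: 25 − 8 + 14 = 31.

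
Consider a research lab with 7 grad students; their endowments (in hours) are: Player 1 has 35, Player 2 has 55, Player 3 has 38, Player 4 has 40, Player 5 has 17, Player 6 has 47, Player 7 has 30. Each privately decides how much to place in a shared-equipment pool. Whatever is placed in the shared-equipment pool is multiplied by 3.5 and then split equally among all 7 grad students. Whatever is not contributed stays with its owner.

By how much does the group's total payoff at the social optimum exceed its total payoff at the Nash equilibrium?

The private return per contributed unit is 3.5/7 = 0.5000 < 1 for every player regardless of endowment, so the Nash equilibrium is zero contribution and the group total is Σ E_j = 35 + 55 + 38 + 40 + 17 + 47 + 30 = 262.
Each contributed unit returns 3.500 to the group, so the social optimum is full contribution by everyone: group total = 3.500 × 262 = 917.00.
Efficiency loss = (3.500 − 1) × 262 = 655.00.

655.00 hours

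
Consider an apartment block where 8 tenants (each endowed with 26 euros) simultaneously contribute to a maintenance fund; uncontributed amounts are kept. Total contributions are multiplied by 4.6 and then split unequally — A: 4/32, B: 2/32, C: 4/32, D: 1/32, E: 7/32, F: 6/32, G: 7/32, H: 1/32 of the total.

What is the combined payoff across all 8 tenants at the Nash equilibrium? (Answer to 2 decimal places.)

A player with share s gets back 4.6·s per unit contributed, so full contribution is dominant for anyone with s > 1/4.6 = 0.2174 and zero contribution is dominant for anyone below.
E and G clear that bar, contributing 26 each; the remaining 6 contribute 0. Total contributed: 52.
The maintenance fund pays out 4.6 × 52 = 239.20 in total (split across the unequal shares, but the aggregate is all that matters for the group sum).
The 6 free-riders keep 26 each, adding 156. Group total = 156 + 239.20 = 395.20.

395.20 euros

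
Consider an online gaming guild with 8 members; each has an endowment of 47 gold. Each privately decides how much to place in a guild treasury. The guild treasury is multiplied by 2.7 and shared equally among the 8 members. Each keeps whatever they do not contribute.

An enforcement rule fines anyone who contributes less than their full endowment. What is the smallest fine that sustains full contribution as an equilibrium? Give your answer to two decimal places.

Given the others contribute fully, the best deviation is to contribute 0 (any partial contribution still incurs the fine and gives up units whose private return 0.3375 is below 1).
Deviating from 47 to 0 saves 47 gold but forfeits the deviator's share of the drop in the guild treasury: 2.7/8 × 47 = 15.86.
So the deviation gain is 47 − 15.86 = 31.14, and the fine must be at least 31.14 gold to wipe it out.

31.14 gold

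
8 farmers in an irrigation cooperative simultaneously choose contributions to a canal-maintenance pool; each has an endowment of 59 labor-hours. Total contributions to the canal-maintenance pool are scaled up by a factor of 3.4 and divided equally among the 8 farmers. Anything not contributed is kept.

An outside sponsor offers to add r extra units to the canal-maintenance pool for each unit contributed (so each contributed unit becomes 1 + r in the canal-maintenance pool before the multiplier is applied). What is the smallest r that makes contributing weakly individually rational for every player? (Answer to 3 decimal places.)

With matching at rate r, one contributed unit becomes (1 + r) in the canal-maintenance pool and returns 3.4 × (1 + r) / 8 to the contributor.
Setting this equal to 1: 1 + r = 8/3.4 = 2.3529.
So the minimum matching rate is r = 2.3529 − 1 = 1.353.

1.353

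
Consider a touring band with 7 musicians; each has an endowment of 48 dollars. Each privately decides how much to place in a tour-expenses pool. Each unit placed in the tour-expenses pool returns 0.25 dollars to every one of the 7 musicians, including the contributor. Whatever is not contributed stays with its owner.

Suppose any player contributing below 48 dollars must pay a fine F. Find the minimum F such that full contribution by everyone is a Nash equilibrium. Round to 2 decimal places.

Given the others contribute fully, the best deviation is to contribute 0 (any partial contribution still incurs the fine and gives up units whose private return 0.25 is below 1).
Deviating from 48 to 0 saves 48 dollars but forfeits the deviator's share of the drop in the tour-expenses pool: 0.25 × 48 = 12.00.
So the deviation gain is 48 − 12.00 = 36.00, and the fine must be at least 36.00 dollars to wipe it out.

36.00 dollars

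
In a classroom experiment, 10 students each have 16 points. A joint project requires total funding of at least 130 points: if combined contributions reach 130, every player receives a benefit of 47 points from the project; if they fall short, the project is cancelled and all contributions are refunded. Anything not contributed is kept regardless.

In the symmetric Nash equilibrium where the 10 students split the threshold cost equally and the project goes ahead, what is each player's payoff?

50 points

Equal share of the threshold: 130/10 = 13.
At this profile no one gains by cutting their contribution: any cut drops the total below 130, the project is cancelled, contributions are refunded, and the deviator ends with 16, which is less than 16 − 13 + 47 = 50. Contributing more than 13 just wastes the excess. So contributing exactly 13 is a best response.
Each player's payoff: 16 − 13 + 47 = 50.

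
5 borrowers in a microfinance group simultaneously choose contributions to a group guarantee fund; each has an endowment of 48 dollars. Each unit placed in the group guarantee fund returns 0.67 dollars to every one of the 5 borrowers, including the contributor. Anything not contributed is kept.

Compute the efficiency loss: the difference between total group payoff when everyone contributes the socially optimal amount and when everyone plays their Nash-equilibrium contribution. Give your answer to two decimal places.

The private return per contributed unit is 0.67 < 1, so contributing 0 is dominant for every player. At the Nash equilibrium everyone keeps their 48, and the group total is 5 × 48 = 240.
Each contributed unit returns 3.350 to the group as a whole (0.67 to each of 5 players), which exceeds 1, so the social optimum is full contribution: group total = 3.350 × 240 = 804.00.
Efficiency loss = 804.00 − 240 = 564.00.

564.00 dollars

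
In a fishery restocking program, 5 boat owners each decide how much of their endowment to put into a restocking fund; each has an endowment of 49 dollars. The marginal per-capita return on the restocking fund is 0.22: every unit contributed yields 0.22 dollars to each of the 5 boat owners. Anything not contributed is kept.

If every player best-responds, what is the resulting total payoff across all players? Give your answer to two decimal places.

245.00 dollars

The private return per contributed unit is 0.22 < 1, so contributing 0 is dominant for every player. At the Nash equilibrium everyone keeps their 49, and the group total is 5 × 49 = 245.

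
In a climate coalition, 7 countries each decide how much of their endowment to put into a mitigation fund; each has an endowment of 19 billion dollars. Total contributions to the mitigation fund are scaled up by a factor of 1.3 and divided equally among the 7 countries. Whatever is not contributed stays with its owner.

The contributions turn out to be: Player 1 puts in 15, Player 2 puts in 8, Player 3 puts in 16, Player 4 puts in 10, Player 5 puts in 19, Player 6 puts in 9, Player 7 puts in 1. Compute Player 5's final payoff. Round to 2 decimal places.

Total contributed: 15 + 8 + 16 + 10 + 19 + 9 + 1 = 78.
Each receives 1.3 × 78 / 7 = 14.49 from the mitigation fund.
Player 5 keeps 19 − 19 = 0, so Player 5's payoff is 0 + 14.49 = 14.49.

14.49 billion dollars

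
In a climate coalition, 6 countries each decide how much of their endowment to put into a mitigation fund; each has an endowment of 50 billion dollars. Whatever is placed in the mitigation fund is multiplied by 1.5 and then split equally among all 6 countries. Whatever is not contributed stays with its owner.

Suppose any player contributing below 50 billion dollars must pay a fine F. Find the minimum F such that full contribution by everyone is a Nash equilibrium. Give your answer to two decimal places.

Given the others contribute fully, the best deviation is to contribute 0 (any partial contribution still incurs the fine and gives up units whose private return 0.2500 is below 1).
Deviating from 50 to 0 saves 50 billion dollars but forfeits the deviator's share of the drop in the mitigation fund: 1.5/6 × 50 = 12.50.
So the deviation gain is 50 − 12.50 = 37.50, and the fine must be at least 37.50 billion dollars to wipe it out.

37.50 billion dollars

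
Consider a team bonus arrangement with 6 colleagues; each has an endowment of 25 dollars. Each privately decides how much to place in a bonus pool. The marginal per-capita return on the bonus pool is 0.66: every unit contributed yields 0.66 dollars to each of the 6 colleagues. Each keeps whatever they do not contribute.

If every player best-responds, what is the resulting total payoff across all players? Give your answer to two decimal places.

150.00 dollars

The private return per contributed unit is 0.66 < 1, so contributing 0 is dominant for every player. At the Nash equilibrium everyone keeps their 25, and the group total is 6 × 25 = 150.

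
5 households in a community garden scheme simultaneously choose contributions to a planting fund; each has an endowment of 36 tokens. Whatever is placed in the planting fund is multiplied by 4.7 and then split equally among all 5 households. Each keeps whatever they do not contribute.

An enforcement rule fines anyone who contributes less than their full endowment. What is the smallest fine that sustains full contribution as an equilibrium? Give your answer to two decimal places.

2.16 tokens

Given the others contribute fully, the best deviation is to contribute 0 (any partial contribution still incurs the fine and gives up units whose private return 0.9400 is below 1).
Deviating from 36 to 0 saves 36 tokens but forfeits the deviator's share of the drop in the planting fund: 4.7/5 × 36 = 33.84.
So the deviation gain is 36 − 33.84 = 2.16, and the fine must be at least 2.16 tokens to wipe it out.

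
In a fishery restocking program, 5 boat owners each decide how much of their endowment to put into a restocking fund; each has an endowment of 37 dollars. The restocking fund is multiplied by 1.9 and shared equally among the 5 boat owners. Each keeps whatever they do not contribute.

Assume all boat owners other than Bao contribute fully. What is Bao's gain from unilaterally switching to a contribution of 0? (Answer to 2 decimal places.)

Switching from a contribution of 37 to 0 lets Bao keep an extra 37 dollars, but lowers the restocking fund by 37, which costs Bao their own share of that drop: 1.9/5 × 37 = 14.06.
Net gain = 37 − 14.06 = 22.94. The private return per contributed unit (0.3800) is below 1, so free-riding is indeed the best response regardless of what the others do.

22.94 dollars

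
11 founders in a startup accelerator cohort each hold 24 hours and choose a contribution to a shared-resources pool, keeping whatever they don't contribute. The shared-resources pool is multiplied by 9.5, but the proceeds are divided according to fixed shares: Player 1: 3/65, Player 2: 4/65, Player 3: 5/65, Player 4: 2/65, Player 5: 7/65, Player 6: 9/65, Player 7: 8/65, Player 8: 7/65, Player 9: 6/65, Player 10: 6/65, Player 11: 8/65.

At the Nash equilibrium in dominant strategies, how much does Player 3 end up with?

Player j's private return per contributed unit is 9.5 × (j's share). Contributing is weakly dominant for j when that share is at least 1/9.5 = 0.1053, and contributing 0 is dominant otherwise.
Player 5, Player 6, Player 7, Player 8 and Player 11 clear that bar, contributing 24 each; the remaining 6 contribute 0. Total contributed: 120.
Player 3 keeps 24 and receives 9.5 × 120 × 5/65 = 87.69 from the shared-resources pool, for a payoff of 111.69.

111.69 hours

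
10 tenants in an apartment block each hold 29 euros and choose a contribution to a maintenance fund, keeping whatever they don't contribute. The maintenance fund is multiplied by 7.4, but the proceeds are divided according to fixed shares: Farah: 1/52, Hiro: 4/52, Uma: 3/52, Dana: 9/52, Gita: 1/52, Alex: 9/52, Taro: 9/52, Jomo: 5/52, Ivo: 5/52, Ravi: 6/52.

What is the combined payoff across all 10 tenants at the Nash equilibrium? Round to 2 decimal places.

A player with share s gets back 7.4·s per unit contributed, so full contribution is dominant for anyone with s > 1/7.4 = 0.1351 and zero contribution is dominant for anyone below.
Dana, Alex and Taro are above the threshold, contributing 29 each; the remaining 7 contribute 0. Total contributed: 87.
The maintenance fund pays out 7.4 × 87 = 643.80 in total (split across the unequal shares, but the aggregate is all that matters for the group sum).
The 7 free-riders keep 29 each, adding 203. Group total = 203 + 643.80 = 846.80.

846.80 euros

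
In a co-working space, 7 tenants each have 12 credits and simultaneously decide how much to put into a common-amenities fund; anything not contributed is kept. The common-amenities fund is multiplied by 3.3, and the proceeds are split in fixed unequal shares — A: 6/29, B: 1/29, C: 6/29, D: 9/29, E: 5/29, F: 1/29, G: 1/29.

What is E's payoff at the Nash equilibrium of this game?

18.83 credits

For player j, contributing a unit is worthwhile iff 3.3 × (j's share) ≥ 1, i.e. iff j's share is at least 0.3030.
The only share above 0.3030 is D's 9/29, contributing 12; the remaining 6 contribute 0. Total contributed: 12.
E keeps 12 and receives 3.3 × 12 × 5/29 = 6.83 from the common-amenities fund, for a payoff of 18.83.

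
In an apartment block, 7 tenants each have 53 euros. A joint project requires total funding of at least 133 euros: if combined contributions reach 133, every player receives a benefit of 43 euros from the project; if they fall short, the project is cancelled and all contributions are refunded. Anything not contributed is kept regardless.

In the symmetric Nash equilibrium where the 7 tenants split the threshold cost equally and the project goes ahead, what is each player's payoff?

77 euros

Equal share of the threshold: 133/7 = 19.
At this profile no one gains by cutting their contribution: any cut drops the total below 133, the project is cancelled, contributions are refunded, and the deviator ends with 53, which is less than 53 − 19 + 43 = 77. Contributing more than 19 just wastes the excess. So contributing exactly 19 is a best response.
Each player's payoff: 53 − 19 + 43 = 77.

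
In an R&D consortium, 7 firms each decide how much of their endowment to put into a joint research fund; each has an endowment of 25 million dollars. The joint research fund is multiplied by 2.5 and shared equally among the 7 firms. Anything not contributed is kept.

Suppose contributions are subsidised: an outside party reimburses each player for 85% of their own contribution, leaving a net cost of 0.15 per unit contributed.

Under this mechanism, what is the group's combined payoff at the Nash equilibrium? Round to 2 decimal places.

The effective private return per unit is now (2.5/7) / 0.15 = 2.3810 > 1, so every player's dominant strategy flips to full contribution.
So the Nash equilibrium is full contribution by all 7; the group earns 7 × (25 × 0.85 + 2.5 × 25) = 586.25.

586.25 million dollars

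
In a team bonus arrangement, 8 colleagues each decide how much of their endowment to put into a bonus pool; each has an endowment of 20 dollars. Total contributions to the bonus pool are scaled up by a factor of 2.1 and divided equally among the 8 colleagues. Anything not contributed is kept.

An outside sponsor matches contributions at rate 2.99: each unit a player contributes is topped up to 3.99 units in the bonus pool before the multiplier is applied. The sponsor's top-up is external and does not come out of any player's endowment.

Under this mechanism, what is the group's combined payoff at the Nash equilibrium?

The effective private return per unit is now 2.1 × 3.99 / 8 = 1.0474 > 1, so every player's dominant strategy flips to full contribution.
So the Nash equilibrium is full contribution by all 8; the group earns 2.1 × 3.99 × 160 = 1340.64.

1340.64 dollars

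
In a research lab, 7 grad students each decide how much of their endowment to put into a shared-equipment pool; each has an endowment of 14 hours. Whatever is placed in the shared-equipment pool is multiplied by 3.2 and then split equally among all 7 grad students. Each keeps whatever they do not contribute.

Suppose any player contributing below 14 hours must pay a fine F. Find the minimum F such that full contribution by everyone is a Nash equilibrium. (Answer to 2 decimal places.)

Given the others contribute fully, the best deviation is to contribute 0 (any partial contribution still incurs the fine and gives up units whose private return 0.4571 is below 1).
Deviating from 14 to 0 saves 14 hours but forfeits the deviator's share of the drop in the shared-equipment pool: 3.2/7 × 14 = 6.40.
So the deviation gain is 14 − 6.40 = 7.60, and the fine must be at least 7.60 hours to wipe it out.

7.60 hours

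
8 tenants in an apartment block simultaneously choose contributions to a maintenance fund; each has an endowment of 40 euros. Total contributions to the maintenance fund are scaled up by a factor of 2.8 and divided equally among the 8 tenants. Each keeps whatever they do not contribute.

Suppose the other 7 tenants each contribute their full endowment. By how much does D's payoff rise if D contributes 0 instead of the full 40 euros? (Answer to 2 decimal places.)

Switching from a contribution of 40 to 0 lets D keep an extra 40 euros, but lowers the maintenance fund by 40, which costs D their own share of that drop: 2.8/8 × 40 = 14.00.
Net gain = 40 − 14.00 = 26.00. The private return per contributed unit (0.3500) is below 1, so free-riding is indeed the best response regardless of what the others do.

26.00 euros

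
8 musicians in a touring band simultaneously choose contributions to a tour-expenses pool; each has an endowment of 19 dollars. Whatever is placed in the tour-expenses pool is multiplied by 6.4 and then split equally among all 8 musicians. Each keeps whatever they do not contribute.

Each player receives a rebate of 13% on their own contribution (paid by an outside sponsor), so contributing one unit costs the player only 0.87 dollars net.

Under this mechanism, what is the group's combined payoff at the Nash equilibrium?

The effective private return is (6.4/8) / 0.87 = 0.9195, which is still under 1, so the mechanism doesn't change anyone's dominant strategy: zero contribution.
Everyone keeps their endowment and the group total is 8 × 19 = 152.

152.00 dollars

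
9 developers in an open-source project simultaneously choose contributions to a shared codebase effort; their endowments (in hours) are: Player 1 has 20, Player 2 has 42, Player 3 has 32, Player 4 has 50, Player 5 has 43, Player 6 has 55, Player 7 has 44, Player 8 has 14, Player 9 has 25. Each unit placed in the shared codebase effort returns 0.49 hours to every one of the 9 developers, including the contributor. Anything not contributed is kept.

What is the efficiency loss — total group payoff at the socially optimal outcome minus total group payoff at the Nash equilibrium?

1108.25 hours

The private return per contributed unit is 0.49 < 1 for everyone, so the Nash equilibrium is zero contribution and the group total is Σ E_j = 20 + 42 + 32 + 50 + 43 + 55 + 44 + 14 + 25 = 325.
Each contributed unit returns 4.410 to the group, so the social optimum is full contribution by everyone: group total = 4.410 × 325 = 1433.25.
Efficiency loss = (4.410 − 1) × 325 = 1108.25.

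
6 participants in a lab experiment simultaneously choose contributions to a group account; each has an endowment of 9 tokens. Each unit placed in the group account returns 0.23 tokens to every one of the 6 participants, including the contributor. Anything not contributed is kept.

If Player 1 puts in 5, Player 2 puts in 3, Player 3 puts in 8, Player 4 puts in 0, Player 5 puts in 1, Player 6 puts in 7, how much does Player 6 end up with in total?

Total contributed: 5 + 3 + 8 + 0 + 1 + 7 = 24.
Each receives 0.23 × 24 = 5.52 from the group account.
Player 6 keeps 9 − 7 = 2, so Player 6's payoff is 2 + 5.52 = 7.52.

7.52 tokens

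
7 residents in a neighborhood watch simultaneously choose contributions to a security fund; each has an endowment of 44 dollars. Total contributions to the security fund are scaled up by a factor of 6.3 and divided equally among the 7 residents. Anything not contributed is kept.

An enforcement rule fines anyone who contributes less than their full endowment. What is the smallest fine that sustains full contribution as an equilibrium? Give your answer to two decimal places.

4.40 dollars

Given the others contribute fully, the best deviation is to contribute 0 (any partial contribution still incurs the fine and gives up units whose private return 0.9000 is below 1).
Deviating from 44 to 0 saves 44 dollars but forfeits the deviator's share of the drop in the security fund: 6.3/7 × 44 = 39.60.
So the deviation gain is 44 − 39.60 = 4.40, and the fine must be at least 4.40 dollars to wipe it out.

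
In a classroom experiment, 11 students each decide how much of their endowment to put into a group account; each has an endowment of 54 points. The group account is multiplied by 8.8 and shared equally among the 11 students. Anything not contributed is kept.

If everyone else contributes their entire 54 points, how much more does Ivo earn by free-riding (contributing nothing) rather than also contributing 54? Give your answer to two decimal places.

Switching from a contribution of 54 to 0 lets Ivo keep an extra 54 points, but lowers the group account by 54, which costs Ivo their own share of that drop: 8.8/11 × 54 = 43.20.
Net gain = 54 − 43.20 = 10.80. The private return per contributed unit (0.8000) is below 1, so free-riding is indeed the best response regardless of what the others do.

10.80 points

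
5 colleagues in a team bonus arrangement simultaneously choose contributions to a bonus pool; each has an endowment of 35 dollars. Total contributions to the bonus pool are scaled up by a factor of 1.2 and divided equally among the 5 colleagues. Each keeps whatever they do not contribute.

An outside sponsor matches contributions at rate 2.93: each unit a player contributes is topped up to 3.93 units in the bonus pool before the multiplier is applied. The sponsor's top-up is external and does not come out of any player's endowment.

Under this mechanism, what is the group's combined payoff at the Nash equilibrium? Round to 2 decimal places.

Even with the mechanism, each unit contributed returns only 1.2 × 3.93 / 5 = 0.9432 per unit of net cost, so contributing nothing is still dominant.
Everyone keeps their endowment and the group total is 5 × 35 = 175.

175.00 dollars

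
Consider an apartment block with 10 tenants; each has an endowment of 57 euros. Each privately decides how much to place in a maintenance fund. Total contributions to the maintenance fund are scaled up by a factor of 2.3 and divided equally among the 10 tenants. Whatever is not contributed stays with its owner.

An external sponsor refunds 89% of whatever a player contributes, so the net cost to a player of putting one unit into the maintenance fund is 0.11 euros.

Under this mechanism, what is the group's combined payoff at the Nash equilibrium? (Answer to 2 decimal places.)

1818.30 euros

Under the mechanism each unit contributed yields (2.3/10) / 0.11 = 2.0909 back to its contributor per unit of net cost, which exceeds 1, making full contribution the dominant choice for everyone.
So the Nash equilibrium is full contribution by all 10; the group earns 10 × (57 × 0.89 + 2.3 × 57) = 1818.30.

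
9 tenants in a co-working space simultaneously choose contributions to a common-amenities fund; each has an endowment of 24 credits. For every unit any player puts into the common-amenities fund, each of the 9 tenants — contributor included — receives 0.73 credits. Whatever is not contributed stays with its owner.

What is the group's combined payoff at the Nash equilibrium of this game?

The private return per contributed unit is 0.73 < 1, so contributing 0 is dominant for every player. At the Nash equilibrium everyone keeps their 24, and the group total is 9 × 24 = 216.

216.00 credits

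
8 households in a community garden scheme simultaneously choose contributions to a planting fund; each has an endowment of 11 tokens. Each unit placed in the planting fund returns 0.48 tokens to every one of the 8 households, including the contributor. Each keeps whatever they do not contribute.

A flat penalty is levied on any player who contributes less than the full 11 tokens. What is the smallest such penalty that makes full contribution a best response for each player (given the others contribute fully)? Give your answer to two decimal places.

Given the others contribute fully, the best deviation is to contribute 0 (any partial contribution still incurs the fine and gives up units whose private return 0.48 is below 1).
Deviating from 11 to 0 saves 11 tokens but forfeits the deviator's share of the drop in the planting fund: 0.48 × 11 = 5.28.
So the deviation gain is 11 − 5.28 = 5.72, and the fine must be at least 5.72 tokens to wipe it out.

5.72 tokens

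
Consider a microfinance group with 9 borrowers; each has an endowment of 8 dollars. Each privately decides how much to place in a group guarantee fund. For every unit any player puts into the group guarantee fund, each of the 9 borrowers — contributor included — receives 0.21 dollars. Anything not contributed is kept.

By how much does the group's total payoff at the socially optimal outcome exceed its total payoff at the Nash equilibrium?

The private return per contributed unit is 0.21 < 1, so contributing 0 is dominant for every player. At the Nash equilibrium everyone keeps their 8, and the group total is 9 × 8 = 72.
Each contributed unit returns 1.890 to the group as a whole (0.21 to each of 9 players), which exceeds 1, so the social optimum is full contribution: group total = 1.890 × 72 = 136.08.
Efficiency loss = 136.08 − 72 = 64.08.

64.08 dollars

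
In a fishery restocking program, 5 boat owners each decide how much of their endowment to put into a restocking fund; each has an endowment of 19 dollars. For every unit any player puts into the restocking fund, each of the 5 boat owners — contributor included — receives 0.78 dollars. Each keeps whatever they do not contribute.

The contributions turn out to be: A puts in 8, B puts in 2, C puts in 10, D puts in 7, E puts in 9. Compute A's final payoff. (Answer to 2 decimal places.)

Total contributed: 8 + 2 + 10 + 7 + 9 = 36.
Each receives 0.78 × 36 = 28.08 from the restocking fund.
A keeps 19 − 8 = 11, so A's payoff is 11 + 28.08 = 39.08.

39.08 dollars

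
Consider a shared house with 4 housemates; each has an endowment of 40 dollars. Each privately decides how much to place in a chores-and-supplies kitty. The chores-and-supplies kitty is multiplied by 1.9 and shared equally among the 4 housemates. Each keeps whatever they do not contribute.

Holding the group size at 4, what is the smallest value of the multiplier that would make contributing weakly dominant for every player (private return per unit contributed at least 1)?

4

A contributed unit returns (multiplier)/4 to its contributor.
This reaches 1 exactly when the multiplier is 4.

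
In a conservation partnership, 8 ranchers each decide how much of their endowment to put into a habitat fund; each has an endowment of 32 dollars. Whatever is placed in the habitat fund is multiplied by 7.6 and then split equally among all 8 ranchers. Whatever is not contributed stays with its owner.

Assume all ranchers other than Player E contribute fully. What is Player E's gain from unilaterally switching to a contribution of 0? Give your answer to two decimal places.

1.60 dollars

Switching from a contribution of 32 to 0 lets Player E keep an extra 32 dollars, but lowers the habitat fund by 32, which costs Player E their own share of that drop: 7.6/8 × 32 = 30.40.
Net gain = 32 − 30.40 = 1.60. The private return per contributed unit (0.9500) is below 1, so free-riding is indeed the best response regardless of what the others do.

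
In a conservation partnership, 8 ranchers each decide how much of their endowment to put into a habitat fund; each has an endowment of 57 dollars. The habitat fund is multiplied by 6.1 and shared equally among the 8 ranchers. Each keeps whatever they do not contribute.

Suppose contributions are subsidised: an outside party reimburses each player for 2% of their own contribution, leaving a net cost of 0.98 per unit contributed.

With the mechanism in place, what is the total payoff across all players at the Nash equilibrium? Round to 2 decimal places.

456.00 dollars

With the mechanism, a contributed unit returns (6.1/8) / 0.98 = 0.7781 per unit of net cost — still below 1 — so contributing 0 remains dominant for every player.
Everyone keeps their endowment and the group total is 8 × 57 = 456.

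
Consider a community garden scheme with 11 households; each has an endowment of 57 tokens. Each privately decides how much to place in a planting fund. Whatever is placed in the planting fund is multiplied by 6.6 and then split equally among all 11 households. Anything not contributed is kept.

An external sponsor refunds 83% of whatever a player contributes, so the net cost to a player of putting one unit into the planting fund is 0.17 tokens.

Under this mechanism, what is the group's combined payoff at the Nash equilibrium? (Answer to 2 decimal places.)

4658.61 tokens

The effective private return per unit is now (6.6/11) / 0.17 = 3.5294 > 1, so every player's dominant strategy flips to full contribution.
At the Nash equilibrium everyone contributes 57. Group total payoff = 11 × (57 × 0.83 + 6.6 × 57) = 4658.61.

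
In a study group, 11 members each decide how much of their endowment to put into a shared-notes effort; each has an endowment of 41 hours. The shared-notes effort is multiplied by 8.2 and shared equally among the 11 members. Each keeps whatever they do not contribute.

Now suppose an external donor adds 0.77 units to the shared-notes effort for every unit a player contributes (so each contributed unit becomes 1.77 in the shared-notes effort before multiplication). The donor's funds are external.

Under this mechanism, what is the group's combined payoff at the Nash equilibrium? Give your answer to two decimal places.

With the mechanism, a contributed unit returns 8.2 × 1.77 / 11 = 1.3195 per unit of net cost to the contributor — now above 1 — so contributing fully is weakly dominant for every player.
At the Nash equilibrium everyone contributes 41. Group total payoff = 8.2 × 1.77 × 451 = 6545.81.

6545.81 hours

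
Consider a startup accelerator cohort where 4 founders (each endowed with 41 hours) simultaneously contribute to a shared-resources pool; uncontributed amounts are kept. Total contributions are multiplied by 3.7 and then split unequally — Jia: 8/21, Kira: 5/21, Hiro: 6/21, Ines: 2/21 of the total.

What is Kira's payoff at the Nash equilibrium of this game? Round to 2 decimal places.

113.24 hours

For player j, contributing a unit is worthwhile iff 3.7 × (j's share) ≥ 1, i.e. iff j's share is at least 0.2703.
Jia and Hiro are above the threshold, contributing 41 each; the remaining 2 contribute 0. Total contributed: 82.
Kira keeps 41 and receives 3.7 × 82 × 5/21 = 72.24 from the shared-resources pool, for a payoff of 113.24.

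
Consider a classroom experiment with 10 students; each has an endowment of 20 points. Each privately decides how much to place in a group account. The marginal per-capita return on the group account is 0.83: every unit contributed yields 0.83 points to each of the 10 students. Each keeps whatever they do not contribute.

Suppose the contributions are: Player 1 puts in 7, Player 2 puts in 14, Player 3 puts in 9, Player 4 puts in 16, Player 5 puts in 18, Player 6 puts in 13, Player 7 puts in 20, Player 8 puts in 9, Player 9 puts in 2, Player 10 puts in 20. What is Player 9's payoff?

Total contributed: 7 + 14 + 9 + 16 + 18 + 13 + 20 + 9 + 2 + 20 = 128.
Each receives 0.83 × 128 = 106.24 from the group account.
Player 9 keeps 20 − 2 = 18, so Player 9's payoff is 18 + 106.24 = 124.24.

124.24 points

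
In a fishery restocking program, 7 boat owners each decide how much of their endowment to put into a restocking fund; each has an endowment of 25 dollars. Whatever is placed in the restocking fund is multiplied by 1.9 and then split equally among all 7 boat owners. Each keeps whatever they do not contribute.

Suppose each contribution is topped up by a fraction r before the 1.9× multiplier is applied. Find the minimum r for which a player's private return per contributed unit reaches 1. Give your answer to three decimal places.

With matching at rate r, one contributed unit becomes (1 + r) in the restocking fund and returns 1.9 × (1 + r) / 7 to the contributor.
Setting this equal to 1: 1 + r = 7/1.9 = 3.6842.
So the minimum matching rate is r = 3.6842 − 1 = 2.684.

2.684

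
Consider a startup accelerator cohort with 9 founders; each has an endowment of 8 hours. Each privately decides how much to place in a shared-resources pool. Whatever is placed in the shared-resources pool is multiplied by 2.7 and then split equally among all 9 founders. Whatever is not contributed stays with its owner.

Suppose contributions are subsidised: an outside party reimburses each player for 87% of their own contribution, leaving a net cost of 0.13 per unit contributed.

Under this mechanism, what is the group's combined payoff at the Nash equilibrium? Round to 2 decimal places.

The effective private return per unit is now (2.7/9) / 0.13 = 2.3077 > 1, so every player's dominant strategy flips to full contribution.
So the Nash equilibrium is full contribution by all 9; the group earns 9 × (8 × 0.87 + 2.7 × 8) = 257.04.

257.04 hours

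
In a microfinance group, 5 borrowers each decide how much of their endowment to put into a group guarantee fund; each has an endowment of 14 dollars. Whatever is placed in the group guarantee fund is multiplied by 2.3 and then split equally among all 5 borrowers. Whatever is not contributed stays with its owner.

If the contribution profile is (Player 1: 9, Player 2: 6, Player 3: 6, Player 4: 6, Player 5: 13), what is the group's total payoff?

Total contributed: 9 + 6 + 6 + 6 + 13 = 40; total kept: 5 × 14 − 40 = 30.
The group guarantee fund pays out 2.3 × 40 = 92.00 in aggregate.
Group total = 30 + 92.00 = 122.00.

122.00 dollars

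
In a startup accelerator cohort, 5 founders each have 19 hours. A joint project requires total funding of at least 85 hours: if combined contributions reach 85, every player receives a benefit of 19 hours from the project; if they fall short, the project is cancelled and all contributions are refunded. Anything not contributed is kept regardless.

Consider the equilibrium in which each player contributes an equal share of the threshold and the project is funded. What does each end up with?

Equal share of the threshold: 85/5 = 17.
At this profile no one gains by cutting their contribution: any cut drops the total below 85, the project is cancelled, contributions are refunded, and the deviator ends with 19, which is less than 19 − 17 + 19 = 21. Contributing more than 17 just wastes the excess. So contributing exactly 17 is a best response.
Each player's payoff: 19 − 17 + 19 = 21.

21 hours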